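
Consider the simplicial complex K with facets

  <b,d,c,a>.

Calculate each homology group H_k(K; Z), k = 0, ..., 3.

Order the vertices as a < b < c < d. Listing each simplex with vertices in this order, K has dimension 3 with simplices:

  0-simplices (4): a, b, c, d
  1-simplices (6): ab, ac, ad, bc, bd, cd
  2-simplices (4): abc, abd, acd, bcd
  3-simplices (1): abcd

giving chain groups C_0 ≅ Z^4, C_1 ≅ Z^6, C_2 ≅ Z^4, C_3 ≅ Z^1.

Boundary ∂_1: C_1 → C_0 is given by ∂[p,q] = [q] − [p].
The resulting 4×6 matrix has rank 3, and its Smith normal form has invariant factors (1,1,1).

Boundary ∂_2: C_2 → C_1 maps a triangle to the signed sum of its edges. For instance
  ∂acd = cd − ad + ac,
  ∂bcd = cd − bd + bc.
This gives a 6×4 integer matrix of rank 3; reducing to Smith normal form yields diagonal entries (1,1,1).

Boundary ∂_3: C_3 → C_2 sends each 3-simplex σ to the alternating sum Σ_i (−1)^i (σ with its i-th vertex removed). For instance
  ∂abcd = bcd − acd + abd − abc.
As a 4×1 matrix over Z this has rank 1, with invariant factors (1).

Now H_k = ker ∂_k / im ∂_{k+1}, so:

  H_0: rank C_0 − rank ∂_1 = 4 − 3 = 1, and the invariant factors of ∂_1 are all 1, so H_0 = Z.
  H_1: rank ker ∂_1 − rank ∂_2 = (6 − 3) − 3 = 0, and the invariant factors of ∂_2 are all 1, so H_1 = 0.
  H_2: rank ker ∂_2 − rank ∂_3 = (4 − 3) − 1 = 0, and the invariant factors of ∂_3 are all 1, so H_2 = 0.
  H_3: rank ker ∂_3 − rank ∂_4 = (1 − 1) − 0 = 0, and there is no ∂_4, so H_3 = 0.

H_0 = Z,  H_1 = 0,  H_2 = 0,  H_3 = 0.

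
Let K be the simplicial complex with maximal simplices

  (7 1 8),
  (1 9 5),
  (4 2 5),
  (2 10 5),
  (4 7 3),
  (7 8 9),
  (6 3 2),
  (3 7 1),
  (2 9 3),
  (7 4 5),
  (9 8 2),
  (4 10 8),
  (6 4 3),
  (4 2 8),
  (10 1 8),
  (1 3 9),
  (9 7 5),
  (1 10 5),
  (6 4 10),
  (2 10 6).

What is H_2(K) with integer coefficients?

H_2 = 0.

Take the total order 1 < 2 < 3 < 4 < 5 < 6 < 7 < 8 < 9 < 10 on the vertex set. Then K (dimension 2) consists of the simplices:

  0-simplices (10): [1], [2], [3], [4], [5], [6], [7], [8], [9], [10]
  1-simplices (30): (30 of them)
  2-simplices (20): (20 of them)

giving chain groups C_0 ≅ Z^10, C_1 ≅ Z^30, C_2 ≅ Z^20.

The boundary map ∂_1: C_1 → C_0 maps an edge to its endpoints' difference, ∂[p,q] = q − p. For instance
  ∂[5,9] = [9] − [5].
As a 10×30 matrix over Z this has rank 9, with invariant factors (1,1,1,1,1,1,1,1,1).

The boundary map ∂_2: C_2 → C_1 acts by ∂[p,q,r] = [q,r] − [p,r] + [p,q]. For instance
  ∂[1,3,7] = [3,7] − [1,7] + [1,3],
  ∂[2,4,5] = [4,5] − [2,5] + [2,4].
The 30×20 boundary matrix has rank 20 and Smith normal form diag(1,1,1,1,1,1,1,1,1,1,1,1,1,1,1,1,1,1,1,2).

Computing H_k = (kernel of ∂_k) / (image of ∂_{k+1}):

  H_2: rank ker ∂_2 − rank ∂_3 = (20 − 20) − 0 = 0, and there is no ∂_3, so H_2 ≅ 0.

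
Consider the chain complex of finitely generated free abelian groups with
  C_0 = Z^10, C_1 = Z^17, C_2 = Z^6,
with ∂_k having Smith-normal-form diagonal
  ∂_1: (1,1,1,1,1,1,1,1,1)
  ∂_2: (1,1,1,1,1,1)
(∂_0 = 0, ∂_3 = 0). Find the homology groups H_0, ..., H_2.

H_0 ≅ Z,  H_1 ≅ Z^2,  H_2 = 0.

H_0: b_0 = 10 − 0 − 9 = 1; torsion from ∂_1 factors > 1: none. So H_0 ≅ Z.
H_1: b_1 = 17 − 9 − 6 = 2; torsion from ∂_2 factors > 1: none. So H_1 ≅ Z^2.
H_2: b_2 = 6 − 6 − 0 = 0; torsion from ∂_3 factors > 1: none. So H_2 ≅ 0.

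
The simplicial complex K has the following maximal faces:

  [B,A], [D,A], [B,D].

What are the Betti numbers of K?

b_0 = 1, b_1 = 1.

We work with the vertex ordering A < B < D. The simplices of K, each written with vertices in increasing order, are:

  0-simplices (3): A, B, D
  1-simplices (3): AB, AD, BD

giving chain groups C_0 ≅ Z^3, C_1 ≅ Z^3.

The boundary map ∂_1: C_1 → C_0 is given by ∂[p,q] = [q] − [p].
As a 3×3 matrix over Z this has rank 2, with invariant factors (1,1).

Computing H_k = (kernel of ∂_k) / (image of ∂_{k+1}):

  H_0: rank C_0 − rank ∂_1 = 3 − 2 = 1, and the invariant factors of ∂_1 are all 1, so H_0 = Z.
  H_1: rank ker ∂_1 − rank ∂_2 = (3 − 2) − 0 = 1, and there is no ∂_2, so H_1 = Z.

As a check, the Euler characteristic is 3 − 3 = 0, which agrees with 1 − 1 = 0.

Hence the Betti numbers are b_0 = 1, b_1 = 1.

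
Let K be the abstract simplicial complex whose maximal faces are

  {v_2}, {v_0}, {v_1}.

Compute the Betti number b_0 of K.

b_0 = 3.

Fix the vertex order v_0 < v_1 < v_2 and write every simplex with vertices in increasing order. Then dim K = 0 and the simplices of K are:

  0-simplices (3): [v_0], [v_1], [v_2]

so the chain groups are C_0 ≅ Z^3.

Reading off H_k = ker ∂_k / im ∂_{k+1}:

  H_0: rank C_0 − rank ∂_1 = 3 − 0 = 3, and there is no ∂_1, so H_0 ≅ Z^3.

(K is a triangulation of a set of 3 points.)

Hence the Betti numbers are b_0 = 3.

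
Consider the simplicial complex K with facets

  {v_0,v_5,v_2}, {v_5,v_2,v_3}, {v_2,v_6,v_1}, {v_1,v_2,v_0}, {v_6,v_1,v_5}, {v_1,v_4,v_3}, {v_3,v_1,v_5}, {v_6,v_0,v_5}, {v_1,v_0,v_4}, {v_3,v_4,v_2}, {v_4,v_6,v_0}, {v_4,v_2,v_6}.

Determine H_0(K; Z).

H_0 = Z.

We work with the vertex ordering v_0 < v_1 < v_2 < v_3 < v_4 < v_5 < v_6. The simplices of K, each written with vertices in increasing order, are:

  0-simplices (7): [v_0], [v_1], [v_2], [v_3], [v_4], [v_5], [v_6]
  1-simplices (18): (18 of them)
  2-simplices (12): (12 of them)

giving chain groups C_0 ≅ Z^7, C_1 ≅ Z^18, C_2 ≅ Z^12.

∂_1: C_1 → C_0 maps an edge to its endpoints' difference, ∂[p,q] = q − p. For instance
  ∂[v_2,v_6] = [v_6] − [v_2].
The resulting 7×18 matrix has rank 6, and its Smith normal form has invariant factors (1,1,1,1,1,1).

Boundary ∂_2: C_2 → C_1 sends each 2-simplex [p,q,r] to [q,r] − [p,r] + [p,q]. For instance
  ∂[v_0,v_1,v_4] = [v_1,v_4] − [v_0,v_4] + [v_0,v_1],
  ∂[v_2,v_4,v_6] = [v_4,v_6] − [v_2,v_6] + [v_2,v_4].
The resulting 18×12 matrix has rank 12, and its Smith normal form has invariant factors (1,1,1,1,1,1,1,1,1,1,1,2).

Computing H_k = (kernel of ∂_k) / (image of ∂_{k+1}):

  H_0: rank C_0 − rank ∂_1 = 7 − 6 = 1, and the invariant factors of ∂_1 are all 1, so H_0 ≅ Z.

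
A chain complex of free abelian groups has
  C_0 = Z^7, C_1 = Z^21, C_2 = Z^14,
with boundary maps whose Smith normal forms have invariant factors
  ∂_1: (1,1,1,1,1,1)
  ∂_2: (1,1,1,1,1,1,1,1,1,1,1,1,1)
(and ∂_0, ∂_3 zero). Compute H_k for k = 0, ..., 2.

H_0: b_0 = 7 − 0 − 6 = 1; torsion from ∂_1 factors > 1: none. So H_0 ≅ Z.
H_1: b_1 = 21 − 6 − 13 = 2; torsion from ∂_2 factors > 1: none. So H_1 ≅ Z^2.
H_2: b_2 = 14 − 13 − 0 = 1; torsion from ∂_3 factors > 1: none. So H_2 ≅ Z.

H_0 ≅ Z,  H_1 ≅ Z^2,  H_2 ≅ Z.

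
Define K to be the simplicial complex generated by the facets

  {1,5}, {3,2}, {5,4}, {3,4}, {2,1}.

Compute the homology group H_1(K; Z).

We work with the vertex ordering 1 < 2 < 3 < 4 < 5. The simplices of K, each written with vertices in increasing order, are:

  0-simplices (5): [1], [2], [3], [4], [5]
  1-simplices (5): [1,2], [1,5], [2,3], [3,4], [4,5]

giving chain groups C_0 ≅ Z^5, C_1 ≅ Z^5.

The boundary map ∂_1: C_1 → C_0 is given by ∂[p,q] = [q] − [p]. For instance
  ∂[2,3] = [3] − [2].
The 5×5 boundary matrix has rank 4 and Smith normal form diag(1,1,1,1).

Reading off H_k = ker ∂_k / im ∂_{k+1}:

  H_1: rank ker ∂_1 − rank ∂_2 = (5 − 4) − 0 = 1, and there is no ∂_2, so H_1 ≅ Z.

H_1 = Z.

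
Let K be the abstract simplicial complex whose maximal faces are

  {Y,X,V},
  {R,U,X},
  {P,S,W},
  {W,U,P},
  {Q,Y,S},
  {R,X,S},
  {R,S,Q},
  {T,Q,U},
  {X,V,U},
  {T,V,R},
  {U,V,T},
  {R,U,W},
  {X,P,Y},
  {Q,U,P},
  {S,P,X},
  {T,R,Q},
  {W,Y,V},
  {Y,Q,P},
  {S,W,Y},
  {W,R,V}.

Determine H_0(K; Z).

Order the vertices as P < Q < R < S < T < U < V < W < X < Y. Listing each simplex with vertices in this order, K has dimension 2 with simplices:

  0-simplices (10): P, Q, R, S, T, U, V, W, X, Y
  1-simplices (30): PQ, PS, PU, PW, PX, PY, QR, QS, QT, QU, QY, RS, RT, RU, RV, RW, RX, SW, SX, SY, TU, TV, UV, UW, UX, VW, VX, VY, WY, XY
  2-simplices (20): PQU, PQY, PSW, PSX, PUW, PXY, QRS, QRT, QSY, QTU, RSX, RTV, RUW, RUX, RVW, SWY, TUV, UVX, VWY, VXY

so the chain groups are C_0 ≅ Z^10, C_1 ≅ Z^30, C_2 ≅ Z^20.

Boundary ∂_1: C_1 → C_0 maps an edge to its endpoints' difference, ∂[p,q] = q − p. For instance
  ∂QY = Y − Q.
This gives a 10×30 integer matrix of rank 9; reducing to Smith normal form yields diagonal entries (1,1,1,1,1,1,1,1,1).

Boundary ∂_2: C_2 → C_1 maps a triangle to the signed sum of its edges. For instance
  ∂PQY = QY − PY + PQ,
  ∂PSW = SW − PW + PS.
The resulting 30×20 matrix has rank 20, and its Smith normal form has invariant factors (1,1,1,1,1,1,1,1,1,1,1,1,1,1,1,1,1,1,1,2).

From H_k ≅ ker(∂_k) / im(∂_{k+1}) we obtain:

  H_0: rank C_0 − rank ∂_1 = 10 − 9 = 1, and the invariant factors of ∂_1 are all 1, so H_0 = Z.

H_0 = Z.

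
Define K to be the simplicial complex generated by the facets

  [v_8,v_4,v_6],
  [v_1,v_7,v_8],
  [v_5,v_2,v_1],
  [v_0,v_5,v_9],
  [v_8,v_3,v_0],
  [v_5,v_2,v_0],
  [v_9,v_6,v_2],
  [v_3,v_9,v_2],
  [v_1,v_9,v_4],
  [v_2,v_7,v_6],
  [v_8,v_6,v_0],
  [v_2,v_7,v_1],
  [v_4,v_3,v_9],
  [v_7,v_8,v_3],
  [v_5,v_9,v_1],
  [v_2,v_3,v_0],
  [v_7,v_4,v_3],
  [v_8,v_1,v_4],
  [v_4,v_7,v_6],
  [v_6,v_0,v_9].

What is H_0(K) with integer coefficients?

H_0 ≅ Z.

Take the total order v_0 < v_1 < v_2 < v_3 < v_4 < v_5 < v_6 < v_7 < v_8 < v_9 on the vertex set. Then K (dimension 2) consists of the simplices:

  0-simplices (10): [v_0], [v_1], [v_2], [v_3], [v_4], [v_5], [v_6], [v_7], [v_8], [v_9]
  1-simplices (30): (30 of them)
  2-simplices (20): (20 of them)

giving chain groups C_0 ≅ Z^10, C_1 ≅ Z^30, C_2 ≅ Z^20.

The boundary map ∂_1: C_1 → C_0 is given by ∂[p,q] = [q] − [p]. For instance
  ∂[v_0,v_5] = [v_5] − [v_0].
The resulting 10×30 matrix has rank 9, and its Smith normal form has invariant factors (1,1,1,1,1,1,1,1,1).

Boundary ∂_2: C_2 → C_1 maps a triangle to the signed sum of its edges. For instance
  ∂[v_0,v_6,v_8] = [v_6,v_8] − [v_0,v_8] + [v_0,v_6],
  ∂[v_2,v_6,v_9] = [v_6,v_9] − [v_2,v_9] + [v_2,v_6].
This gives a 30×20 integer matrix of rank 20; reducing to Smith normal form yields diagonal entries (1,1,1,1,1,1,1,1,1,1,1,1,1,1,1,1,1,1,1,2).

Now H_k = ker ∂_k / im ∂_{k+1}, so:

  H_0: rank C_0 − rank ∂_1 = 10 − 9 = 1, and the invariant factors of ∂_1 are all 1, so H_0 = Z.

(K is a triangulation of the Klein bottle.)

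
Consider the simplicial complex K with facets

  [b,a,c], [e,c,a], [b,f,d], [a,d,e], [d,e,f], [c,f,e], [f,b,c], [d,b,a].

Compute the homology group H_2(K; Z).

H_2 = Z.

We work with the vertex ordering a < b < c < d < e < f. The simplices of K, each written with vertices in increasing order, are:

  0-simplices (6): a, b, c, d, e, f
  1-simplices (12): ab, ac, ad, ae, bc, bd, bf, ce, cf, de, df, ef
  2-simplices (8): abc, abd, ace, ade, bcf, bdf, cef, def

so the chain groups are C_0 ≅ Z^6, C_1 ≅ Z^12, C_2 ≅ Z^8.

Boundary ∂_1: C_1 → C_0 is given by ∂[p,q] = [q] − [p]. For instance
  ∂ab = b − a.
The 6×12 boundary matrix has rank 5 and Smith normal form diag(1,1,1,1,1).

The boundary map ∂_2: C_2 → C_1 maps a triangle to the signed sum of its edges. For instance
  ∂def = ef − df + de,
  ∂ade = de − ae + ad.
The resulting 12×8 matrix has rank 7, and its Smith normal form has invariant factors (1,1,1,1,1,1,1).

From H_k ≅ ker(∂_k) / im(∂_{k+1}) we obtain:

  H_2: rank ker ∂_2 − rank ∂_3 = (8 − 7) − 0 = 1, and there is no ∂_3, so H_2 ≅ Z.

(K is a triangulation of the 2-sphere S^2.)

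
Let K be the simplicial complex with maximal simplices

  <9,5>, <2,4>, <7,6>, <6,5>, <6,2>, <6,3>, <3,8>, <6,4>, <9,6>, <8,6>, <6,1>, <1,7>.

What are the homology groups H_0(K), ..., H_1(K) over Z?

We work with the vertex ordering 1 < 2 < 3 < 4 < 5 < 6 < 7 < 8 < 9. The simplices of K, each written with vertices in increasing order, are:

  0-simplices (9): [1], [2], [3], [4], [5], [6], [7], [8], [9]
  1-simplices (12): [1,6], [1,7], [2,4], [2,6], [3,6], [3,8], [4,6], [5,6], [5,9], [6,7], [6,8], [6,9]

giving chain groups C_0 ≅ Z^9, C_1 ≅ Z^12.

The boundary map ∂_1: C_1 → C_0 sends each edge [p,q] (with p < q) to q − p.
This gives a 9×12 integer matrix of rank 8; reducing to Smith normal form yields diagonal entries (1,1,1,1,1,1,1,1).

Computing H_k = (kernel of ∂_k) / (image of ∂_{k+1}):

  H_0: rank C_0 − rank ∂_1 = 9 − 8 = 1, and the invariant factors of ∂_1 are all 1, so H_0 ≅ Z.
  H_1: rank ker ∂_1 − rank ∂_2 = (12 − 8) − 0 = 4, and there is no ∂_2, so H_1 ≅ Z^4.

As a check, the Euler characteristic is 9 − 12 = -3, which agrees with 1 − 4 = -3.

H_0 = Z,  H_1 = Z^4.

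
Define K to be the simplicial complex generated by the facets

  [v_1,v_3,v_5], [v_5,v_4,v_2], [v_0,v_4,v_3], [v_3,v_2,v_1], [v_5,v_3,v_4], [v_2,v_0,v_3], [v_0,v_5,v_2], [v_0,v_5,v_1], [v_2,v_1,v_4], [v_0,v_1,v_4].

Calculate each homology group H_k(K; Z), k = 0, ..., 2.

H_0 = Z,  H_1 = Z/2,  H_2 = 0.

We work with the vertex ordering v_0 < v_1 < v_2 < v_3 < v_4 < v_5. The simplices of K, each written with vertices in increasing order, are:

  0-simplices (6): [v_0], [v_1], [v_2], [v_3], [v_4], [v_5]
  1-simplices (15): (15 of them)
  2-simplices (10): [v_0,v_1,v_4], [v_0,v_1,v_5], [v_0,v_2,v_3], [v_0,v_2,v_5], [v_0,v_3,v_4], [v_1,v_2,v_3], [v_1,v_2,v_4], [v_1,v_3,v_5], [v_2,v_4,v_5], [v_3,v_4,v_5]

Hence C_0 ≅ Z^6, C_1 ≅ Z^15, C_2 ≅ Z^10.

Boundary ∂_1: C_1 → C_0 is given by ∂[p,q] = [q] − [p]. For instance
  ∂[v_3,v_4] = [v_4] − [v_3].
This gives a 6×15 integer matrix of rank 5; reducing to Smith normal form yields diagonal entries (1,1,1,1,1).

Boundary ∂_2: C_2 → C_1 maps a triangle to the signed sum of its edges. For instance
  ∂[v_0,v_2,v_3] = [v_2,v_3] − [v_0,v_3] + [v_0,v_2],
  ∂[v_0,v_1,v_4] = [v_1,v_4] − [v_0,v_4] + [v_0,v_1].
The resulting 15×10 matrix has rank 10, and its Smith normal form has invariant factors (1,1,1,1,1,1,1,1,1,2).

From H_k ≅ ker(∂_k) / im(∂_{k+1}) we obtain:

  H_0: rank C_0 − rank ∂_1 = 6 − 5 = 1, and the invariant factors of ∂_1 are all 1, so H_0 ≅ Z.
  H_1: rank ker ∂_1 − rank ∂_2 = (15 − 5) − 10 = 0, and ∂_2 has invariant factor 2 > 1, so H_1 ≅ Z/2.
  H_2: rank ker ∂_2 − rank ∂_3 = (10 − 10) − 0 = 0, and there is no ∂_3, so H_2 ≅ 0.

(K is a triangulation of the real projective plane RP^2.)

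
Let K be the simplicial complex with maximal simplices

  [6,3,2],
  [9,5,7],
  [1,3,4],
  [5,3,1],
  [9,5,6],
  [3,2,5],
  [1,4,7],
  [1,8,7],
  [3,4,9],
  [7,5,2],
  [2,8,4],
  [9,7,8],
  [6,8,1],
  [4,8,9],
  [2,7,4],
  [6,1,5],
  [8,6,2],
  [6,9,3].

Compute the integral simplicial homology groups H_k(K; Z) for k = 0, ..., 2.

Fix the vertex order 1 < 2 < 3 < 4 < 5 < 6 < 7 < 8 < 9 and write every simplex with vertices in increasing order. Then dim K = 2 and the simplices of K are:

  0-simplices (9): [1], [2], [3], [4], [5], [6], [7], [8], [9]
  1-simplices (27): (27 of them)
  2-simplices (18): [1,3,4], [1,3,5], [1,4,7], [1,5,6], [1,6,8], [1,7,8], [2,3,5], [2,3,6], [2,4,7], [2,4,8], [2,5,7], [2,6,8], [3,4,9], [3,6,9], [4,8,9], [5,6,9], [5,7,9], [7,8,9]

so the chain groups are C_0 ≅ Z^9, C_1 ≅ Z^27, C_2 ≅ Z^18.

∂_1: C_1 → C_0 sends each edge [p,q] (with p < q) to q − p.
As a 9×27 matrix over Z this has rank 8, with invariant factors (1,1,1,1,1,1,1,1).

∂_2: C_2 → C_1 acts by ∂[p,q,r] = [q,r] − [p,r] + [p,q]. For instance
  ∂[2,3,6] = [3,6] − [2,6] + [2,3],
  ∂[1,3,4] = [3,4] − [1,4] + [1,3].
As a 27×18 matrix over Z this has rank 18, with invariant factors (1,1,1,1,1,1,1,1,1,1,1,1,1,1,1,1,1,2).

From H_k ≅ ker(∂_k) / im(∂_{k+1}) we obtain:

  H_0: rank C_0 − rank ∂_1 = 9 − 8 = 1, and the invariant factors of ∂_1 are all 1, so H_0 ≅ Z.
  H_1: rank ker ∂_1 − rank ∂_2 = (27 − 8) − 18 = 1, and ∂_2 has invariant factor 2 > 1, so H_1 ≅ Z ⊕ Z/2.
  H_2: rank ker ∂_2 − rank ∂_3 = (18 − 18) − 0 = 0, and there is no ∂_3, so H_2 ≅ 0.

As a check, the Euler characteristic is 9 − 27 + 18 = 0, which agrees with 1 − 1 + 0 = 0.

H_0 = Z,  H_1 = Z ⊕ Z/2,  H_2 = 0.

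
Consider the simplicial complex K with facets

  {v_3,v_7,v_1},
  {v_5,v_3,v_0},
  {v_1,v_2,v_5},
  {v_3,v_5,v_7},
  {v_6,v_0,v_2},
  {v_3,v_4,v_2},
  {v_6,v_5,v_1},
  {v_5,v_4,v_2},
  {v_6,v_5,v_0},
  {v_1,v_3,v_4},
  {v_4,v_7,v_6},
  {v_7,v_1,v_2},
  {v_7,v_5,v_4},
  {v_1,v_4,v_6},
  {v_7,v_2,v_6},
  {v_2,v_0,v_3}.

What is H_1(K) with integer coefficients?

H_1 = Z^2.

Fix the vertex order v_0 < v_1 < v_2 < v_3 < v_4 < v_5 < v_6 < v_7 and write every simplex with vertices in increasing order. Then dim K = 2 and the simplices of K are:

  0-simplices (8): [v_0], [v_1], [v_2], [v_3], [v_4], [v_5], [v_6], [v_7]
  1-simplices (24): (24 of them)
  2-simplices (16): (16 of them)

giving chain groups C_0 ≅ Z^8, C_1 ≅ Z^24, C_2 ≅ Z^16.

∂_1: C_1 → C_0 maps an edge to its endpoints' difference, ∂[p,q] = q − p. For instance
  ∂[v_3,v_7] = [v_7] − [v_3].
This gives a 8×24 integer matrix of rank 7; reducing to Smith normal form yields diagonal entries (1,1,1,1,1,1,1).

Boundary ∂_2: C_2 → C_1 sends each 2-simplex [p,q,r] to [q,r] − [p,r] + [p,q]. For instance
  ∂[v_3,v_5,v_7] = [v_5,v_7] − [v_3,v_7] + [v_3,v_5],
  ∂[v_0,v_5,v_6] = [v_5,v_6] − [v_0,v_6] + [v_0,v_5].
This gives a 24×16 integer matrix of rank 15; reducing to Smith normal form yields diagonal entries (1,1,1,1,1,1,1,1,1,1,1,1,1,1,1).

From H_k ≅ ker(∂_k) / im(∂_{k+1}) we obtain:

  H_1: rank ker ∂_1 − rank ∂_2 = (24 − 7) − 15 = 2, and the invariant factors of ∂_2 are all 1, so H_1 = Z^2.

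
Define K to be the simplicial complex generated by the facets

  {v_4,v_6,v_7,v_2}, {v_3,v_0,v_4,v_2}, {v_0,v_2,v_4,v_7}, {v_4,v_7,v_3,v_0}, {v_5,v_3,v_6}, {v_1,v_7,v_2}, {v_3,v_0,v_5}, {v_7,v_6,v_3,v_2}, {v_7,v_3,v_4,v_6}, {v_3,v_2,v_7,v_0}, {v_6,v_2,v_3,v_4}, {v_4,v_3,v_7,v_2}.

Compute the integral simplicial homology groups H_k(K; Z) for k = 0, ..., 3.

Order the vertices as v_0 < v_1 < v_2 < v_3 < v_4 < v_5 < v_6 < v_7. Listing each simplex with vertices in this order, K has dimension 3 with simplices:

  0-simplices (8): [v_0], [v_1], [v_2], [v_3], [v_4], [v_5], [v_6], [v_7]
  1-simplices (19): (19 of them)
  2-simplices (19): (19 of them)
  3-simplices (9): (9 of them)

Hence C_0 ≅ Z^8, C_1 ≅ Z^19, C_2 ≅ Z^19, C_3 ≅ Z^9.

The boundary map ∂_1: C_1 → C_0 sends each edge [p,q] (with p < q) to q − p.
The 8×19 boundary matrix has rank 7 and Smith normal form diag(1,1,1,1,1,1,1).

The boundary map ∂_2: C_2 → C_1 maps a triangle to the signed sum of its edges. For instance
  ∂[v_4,v_6,v_7] = [v_6,v_7] − [v_4,v_7] + [v_4,v_6],
  ∂[v_0,v_3,v_5] = [v_3,v_5] − [v_0,v_5] + [v_0,v_3].
The 19×19 boundary matrix has rank 12 and Smith normal form diag(1,1,1,1,1,1,1,1,1,1,1,1).

∂_3: C_3 → C_2 sends each 3-simplex σ to the alternating sum Σ_i (−1)^i (σ with its i-th vertex removed). For instance
  ∂[v_2,v_4,v_6,v_7] = [v_4,v_6,v_7] − [v_2,v_6,v_7] + [v_2,v_4,v_7] − [v_2,v_4,v_6],
  ∂[v_0,v_3,v_4,v_7] = [v_3,v_4,v_7] − [v_0,v_4,v_7] + [v_0,v_3,v_7] − [v_0,v_3,v_4].
The 19×9 boundary matrix has rank 7 and Smith normal form diag(1,1,1,1,1,1,1).

Computing H_k = (kernel of ∂_k) / (image of ∂_{k+1}):

  H_0: rank C_0 − rank ∂_1 = 8 − 7 = 1, and the invariant factors of ∂_1 are all 1, so H_0 = Z.
  H_1: rank ker ∂_1 − rank ∂_2 = (19 − 7) − 12 = 0, and the invariant factors of ∂_2 are all 1, so H_1 = 0.
  H_2: rank ker ∂_2 − rank ∂_3 = (19 − 12) − 7 = 0, and the invariant factors of ∂_3 are all 1, so H_2 = 0.
  H_3: rank ker ∂_3 − rank ∂_4 = (9 − 7) − 0 = 2, and there is no ∂_4, so H_3 = Z^2.

H_0 = Z,  H_1 = 0,  H_2 = 0,  H_3 = Z^2.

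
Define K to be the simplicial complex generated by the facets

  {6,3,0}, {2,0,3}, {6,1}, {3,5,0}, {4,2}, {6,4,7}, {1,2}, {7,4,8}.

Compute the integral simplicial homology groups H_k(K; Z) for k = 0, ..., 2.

Fix the vertex order 0 < 1 < 2 < 3 < 4 < 5 < 6 < 7 < 8 and write every simplex with vertices in increasing order. Then dim K = 2 and the simplices of K are:

  0-simplices (9): [0], [1], [2], [3], [4], [5], [6], [7], [8]
  1-simplices (15): [0,2], [0,3], [0,5], [0,6], [1,2], [1,6], [2,3], [2,4], [3,5], [3,6], [4,6], [4,7], [4,8], [6,7], [7,8]
  2-simplices (5): [0,2,3], [0,3,5], [0,3,6], [4,6,7], [4,7,8]

giving chain groups C_0 ≅ Z^9, C_1 ≅ Z^15, C_2 ≅ Z^5.

∂_1: C_1 → C_0 sends each edge [p,q] (with p < q) to q − p.
As a 9×15 matrix over Z this has rank 8, with invariant factors (1,1,1,1,1,1,1,1).

∂_2: C_2 → C_1 maps a triangle to the signed sum of its edges. For instance
  ∂[0,3,5] = [3,5] − [0,5] + [0,3],
  ∂[4,7,8] = [7,8] − [4,8] + [4,7].
The resulting 15×5 matrix has rank 5, and its Smith normal form has invariant factors (1,1,1,1,1).

Reading off H_k = ker ∂_k / im ∂_{k+1}:

  H_0: rank C_0 − rank ∂_1 = 9 − 8 = 1, and the invariant factors of ∂_1 are all 1, so H_0 ≅ Z.
  H_1: rank ker ∂_1 − rank ∂_2 = (15 − 8) − 5 = 2, and the invariant factors of ∂_2 are all 1, so H_1 ≅ Z^2.
  H_2: rank ker ∂_2 − rank ∂_3 = (5 − 5) − 0 = 0, and there is no ∂_3, so H_2 ≅ 0.

As a check, the Euler characteristic is 9 − 15 + 5 = -1, which agrees with 1 − 2 + 0 = -1.

H_0 = Z,  H_1 = Z^2,  H_2 = 0.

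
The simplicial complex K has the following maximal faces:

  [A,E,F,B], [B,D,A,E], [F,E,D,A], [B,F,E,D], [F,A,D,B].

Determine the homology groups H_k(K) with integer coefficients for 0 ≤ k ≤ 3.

Fix the vertex order A < B < D < E < F and write every simplex with vertices in increasing order. Then dim K = 3 and the simplices of K are:

  0-simplices (5): A, B, D, E, F
  1-simplices (10): AB, AD, AE, AF, BD, BE, BF, DE, DF, EF
  2-simplices (10): ABD, ABE, ABF, ADE, ADF, AEF, BDE, BDF, BEF, DEF
  3-simplices (5): ABDE, ABDF, ABEF, ADEF, BDEF

giving chain groups C_0 ≅ Z^5, C_1 ≅ Z^10, C_2 ≅ Z^10, C_3 ≅ Z^5.

∂_1: C_1 → C_0 maps an edge to its endpoints' difference, ∂[p,q] = q − p. For instance
  ∂AF = F − A.
As a 5×10 matrix over Z this has rank 4, with invariant factors (1,1,1,1).

Boundary ∂_2: C_2 → C_1 acts by ∂[p,q,r] = [q,r] − [p,r] + [p,q]. For instance
  ∂AEF = EF − AF + AE,
  ∂ABD = BD − AD + AB.
The 10×10 boundary matrix has rank 6 and Smith normal form diag(1,1,1,1,1,1).

∂_3: C_3 → C_2 sends each 3-simplex σ to the alternating sum Σ_i (−1)^i (σ with its i-th vertex removed). For instance
  ∂BDEF = DEF − BEF + BDF − BDE,
  ∂ABDE = BDE − ADE + ABE − ABD.
The 10×5 boundary matrix has rank 4 and Smith normal form diag(1,1,1,1).

Reading off H_k = ker ∂_k / im ∂_{k+1}:

  H_0: rank C_0 − rank ∂_1 = 5 − 4 = 1, and the invariant factors of ∂_1 are all 1, so H_0 = Z.
  H_1: rank ker ∂_1 − rank ∂_2 = (10 − 4) − 6 = 0, and the invariant factors of ∂_2 are all 1, so H_1 = 0.
  H_2: rank ker ∂_2 − rank ∂_3 = (10 − 6) − 4 = 0, and the invariant factors of ∂_3 are all 1, so H_2 = 0.
  H_3: rank ker ∂_3 − rank ∂_4 = (5 − 4) − 0 = 1, and there is no ∂_4, so H_3 = Z.

H_0 = Z,  H_1 = 0,  H_2 = 0,  H_3 = Z.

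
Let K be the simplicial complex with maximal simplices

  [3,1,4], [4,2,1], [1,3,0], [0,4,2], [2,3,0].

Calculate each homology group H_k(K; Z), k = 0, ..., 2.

K has 5 vertices, 10 edges, 5 triangles.
rank ∂_0 = 0, rank ∂_1 = 4 ⇒ b_0 = 5 − 0 − 4 = 1; all invariant factors of ∂_1 are 1 so no torsion. So H_0 ≅ Z.
rank ∂_1 = 4, rank ∂_2 = 5 ⇒ b_1 = 10 − 4 − 5 = 1; all invariant factors of ∂_2 are 1 so no torsion. So H_1 ≅ Z.
rank ∂_2 = 5, rank ∂_3 = 0 ⇒ b_2 = 5 − 5 − 0 = 0. So H_2 ≅ 0.

H_0 = Z,  H_1 = Z,  H_2 = 0.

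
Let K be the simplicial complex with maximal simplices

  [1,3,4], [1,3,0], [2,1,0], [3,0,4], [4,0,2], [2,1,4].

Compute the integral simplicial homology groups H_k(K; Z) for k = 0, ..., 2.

H_0 ≅ Z,  H_1 = 0,  H_2 ≅ Z.

Order the vertices as 0 < 1 < 2 < 3 < 4. Listing each simplex with vertices in this order, K has dimension 2 with simplices:

  0-simplices (5): [0], [1], [2], [3], [4]
  1-simplices (9): [0,1], [0,2], [0,3], [0,4], [1,2], [1,3], [1,4], [2,4], [3,4]
  2-simplices (6): [0,1,2], [0,1,3], [0,2,4], [0,3,4], [1,2,4], [1,3,4]

giving chain groups C_0 ≅ Z^5, C_1 ≅ Z^9, C_2 ≅ Z^6.

The boundary map ∂_1: C_1 → C_0 maps an edge to its endpoints' difference, ∂[p,q] = q − p. For instance
  ∂[1,4] = [4] − [1].
As a 5×9 matrix over Z this has rank 4, with invariant factors (1,1,1,1).

Boundary ∂_2: C_2 → C_1 sends each 2-simplex [p,q,r] to [q,r] − [p,r] + [p,q]. For instance
  ∂[1,3,4] = [3,4] − [1,4] + [1,3],
  ∂[1,2,4] = [2,4] − [1,4] + [1,2].
The 9×6 boundary matrix has rank 5 and Smith normal form diag(1,1,1,1,1).

Reading off H_k = ker ∂_k / im ∂_{k+1}:

  H_0: rank C_0 − rank ∂_1 = 5 − 4 = 1, and the invariant factors of ∂_1 are all 1, so H_0 = Z.
  H_1: rank ker ∂_1 − rank ∂_2 = (9 − 4) − 5 = 0, and the invariant factors of ∂_2 are all 1, so H_1 = 0.
  H_2: rank ker ∂_2 − rank ∂_3 = (6 − 5) − 0 = 1, and there is no ∂_3, so H_2 = Z.

As a check, the Euler characteristic is 5 − 9 + 6 = 2, which agrees with 1 − 0 + 1 = 2.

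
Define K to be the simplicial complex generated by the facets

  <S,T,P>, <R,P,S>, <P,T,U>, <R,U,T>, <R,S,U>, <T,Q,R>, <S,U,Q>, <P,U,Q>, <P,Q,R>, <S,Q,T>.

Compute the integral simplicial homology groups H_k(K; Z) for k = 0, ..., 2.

Order the vertices as P < Q < R < S < T < U. Listing each simplex with vertices in this order, K has dimension 2 with simplices:

  0-simplices (6): P, Q, R, S, T, U
  1-simplices (15): PQ, PR, PS, PT, PU, QR, QS, QT, QU, RS, RT, RU, ST, SU, TU
  2-simplices (10): PQR, PQU, PRS, PST, PTU, QRT, QST, QSU, RSU, RTU

giving chain groups C_0 ≅ Z^6, C_1 ≅ Z^15, C_2 ≅ Z^10.

Boundary ∂_1: C_1 → C_0 is given by ∂[p,q] = [q] − [p]. For instance
  ∂RU = U − R.
The resulting 6×15 matrix has rank 5, and its Smith normal form has invariant factors (1,1,1,1,1).

The boundary map ∂_2: C_2 → C_1 sends each 2-simplex [p,q,r] to [q,r] − [p,r] + [p,q]. For instance
  ∂PQR = QR − PR + PQ,
  ∂QSU = SU − QU + QS.
This gives a 15×10 integer matrix of rank 10; reducing to Smith normal form yields diagonal entries (1,1,1,1,1,1,1,1,1,2).

Computing H_k = (kernel of ∂_k) / (image of ∂_{k+1}):

  H_0: rank C_0 − rank ∂_1 = 6 − 5 = 1, and the invariant factors of ∂_1 are all 1, so H_0 = Z.
  H_1: rank ker ∂_1 − rank ∂_2 = (15 − 5) − 10 = 0, and ∂_2 has invariant factor 2 > 1, so H_1 = Z_2.
  H_2: rank ker ∂_2 − rank ∂_3 = (10 − 10) − 0 = 0, and there is no ∂_3, so H_2 = 0.

As a check, the Euler characteristic is 6 − 15 + 10 = 1, which agrees with 1 − 0 + 0 = 1.

H_0 = Z,  H_1 = Z_2,  H_2 = 0.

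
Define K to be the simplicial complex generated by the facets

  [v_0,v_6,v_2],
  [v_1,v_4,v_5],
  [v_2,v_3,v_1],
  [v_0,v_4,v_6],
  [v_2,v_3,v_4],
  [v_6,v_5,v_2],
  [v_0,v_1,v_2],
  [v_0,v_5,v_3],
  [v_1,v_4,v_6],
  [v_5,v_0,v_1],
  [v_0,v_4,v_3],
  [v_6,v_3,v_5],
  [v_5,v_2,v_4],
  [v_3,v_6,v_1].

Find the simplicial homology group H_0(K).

K has 7 vertices, 21 edges, 14 triangles.
rank ∂_0 = 0, rank ∂_1 = 6 ⇒ b_0 = 7 − 0 − 6 = 1; all invariant factors of ∂_1 are 1 so no torsion. So H_0 = Z.

H_0 ≅ Z.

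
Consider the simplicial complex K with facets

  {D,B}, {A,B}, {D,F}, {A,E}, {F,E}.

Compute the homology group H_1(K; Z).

H_1 ≅ Z.

Order the vertices as A < B < D < E < F. Listing each simplex with vertices in this order, K has dimension 1 with simplices:

  0-simplices (5): A, B, D, E, F
  1-simplices (5): AB, AE, BD, DF, EF

giving chain groups C_0 ≅ Z^5, C_1 ≅ Z^5.

The boundary map ∂_1: C_1 → C_0 maps an edge to its endpoints' difference, ∂[p,q] = q − p.
This gives a 5×5 integer matrix of rank 4; reducing to Smith normal form yields diagonal entries (1,1,1,1).

From H_k ≅ ker(∂_k) / im(∂_{k+1}) we obtain:

  H_1: rank ker ∂_1 − rank ∂_2 = (5 − 4) − 0 = 1, and there is no ∂_2, so H_1 = Z.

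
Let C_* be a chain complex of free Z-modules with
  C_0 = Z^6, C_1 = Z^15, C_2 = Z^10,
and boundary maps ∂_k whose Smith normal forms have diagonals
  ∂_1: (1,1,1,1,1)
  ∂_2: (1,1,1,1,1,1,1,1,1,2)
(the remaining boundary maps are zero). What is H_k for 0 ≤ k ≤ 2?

H_0 = Z,  H_1 = Z/2,  H_2 = 0.

H_0: b_0 = 6 − 0 − 5 = 1; torsion from ∂_1 factors > 1: none. So H_0 = Z.
H_1: b_1 = 15 − 5 − 10 = 0; torsion from ∂_2 factors > 1: [2]. So H_1 = Z/2.
H_2: b_2 = 10 − 10 − 0 = 0; torsion from ∂_3 factors > 1: none. So H_2 = 0.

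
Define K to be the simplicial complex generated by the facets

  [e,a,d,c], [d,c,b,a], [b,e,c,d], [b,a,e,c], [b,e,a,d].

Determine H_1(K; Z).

H_1 ≅ 0.

We work with the vertex ordering a < b < c < d < e. The simplices of K, each written with vertices in increasing order, are:

  0-simplices (5): a, b, c, d, e
  1-simplices (10): ab, ac, ad, ae, bc, bd, be, cd, ce, de
  2-simplices (10): abc, abd, abe, acd, ace, ade, bcd, bce, bde, cde
  3-simplices (5): abcd, abce, abde, acde, bcde

so the chain groups are C_0 ≅ Z^5, C_1 ≅ Z^10, C_2 ≅ Z^10, C_3 ≅ Z^5.

∂_1: C_1 → C_0 is given by ∂[p,q] = [q] − [p]. For instance
  ∂de = e − d.
The 5×10 boundary matrix has rank 4 and Smith normal form diag(1,1,1,1).

∂_2: C_2 → C_1 sends each 2-simplex [p,q,r] to [q,r] − [p,r] + [p,q]. For instance
  ∂bce = ce − be + bc,
  ∂ace = ce − ae + ac.
As a 10×10 matrix over Z this has rank 6, with invariant factors (1,1,1,1,1,1).

∂_3: C_3 → C_2 sends each 3-simplex σ to the alternating sum Σ_i (−1)^i (σ with its i-th vertex removed). For instance
  ∂bcde = cde − bde + bce − bcd,
  ∂abce = bce − ace + abe − abc.
This gives a 10×5 integer matrix of rank 4; reducing to Smith normal form yields diagonal entries (1,1,1,1).

Now H_k = ker ∂_k / im ∂_{k+1}, so:

  H_1: rank ker ∂_1 − rank ∂_2 = (10 − 4) − 6 = 0, and the invariant factors of ∂_2 are all 1, so H_1 = 0.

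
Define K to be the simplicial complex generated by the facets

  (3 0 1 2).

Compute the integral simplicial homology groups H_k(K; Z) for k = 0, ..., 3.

Order the vertices as 0 < 1 < 2 < 3. Listing each simplex with vertices in this order, K has dimension 3 with simplices:

  0-simplices (4): [0], [1], [2], [3]
  1-simplices (6): [0,1], [0,2], [0,3], [1,2], [1,3], [2,3]
  2-simplices (4): [0,1,2], [0,1,3], [0,2,3], [1,2,3]
  3-simplices (1): [0,1,2,3]

so the chain groups are C_0 ≅ Z^4, C_1 ≅ Z^6, C_2 ≅ Z^4, C_3 ≅ Z^1.

∂_1: C_1 → C_0 sends each edge [p,q] (with p < q) to q − p.
As a 4×6 matrix over Z this has rank 3, with invariant factors (1,1,1).

∂_2: C_2 → C_1 maps a triangle to the signed sum of its edges. For instance
  ∂[1,2,3] = [2,3] − [1,3] + [1,2],
  ∂[0,1,2] = [1,2] − [0,2] + [0,1].
As a 6×4 matrix over Z this has rank 3, with invariant factors (1,1,1).

Boundary ∂_3: C_3 → C_2 sends each 3-simplex σ to the alternating sum Σ_i (−1)^i (σ with its i-th vertex removed). For instance
  ∂[0,1,2,3] = [1,2,3] − [0,2,3] + [0,1,3] − [0,1,2].
This gives a 4×1 integer matrix of rank 1; reducing to Smith normal form yields diagonal entries (1).

Now H_k = ker ∂_k / im ∂_{k+1}, so:

  H_0: rank C_0 − rank ∂_1 = 4 − 3 = 1, and the invariant factors of ∂_1 are all 1, so H_0 = Z.
  H_1: rank ker ∂_1 − rank ∂_2 = (6 − 3) − 3 = 0, and the invariant factors of ∂_2 are all 1, so H_1 = 0.
  H_2: rank ker ∂_2 − rank ∂_3 = (4 − 3) − 1 = 0, and the invariant factors of ∂_3 are all 1, so H_2 = 0.
  H_3: rank ker ∂_3 − rank ∂_4 = (1 − 1) − 0 = 0, and there is no ∂_4, so H_3 = 0.

(K is a triangulation of the 3-simplex.)

H_0 ≅ Z,  H_1 = 0,  H_2 = 0,  H_3 = 0.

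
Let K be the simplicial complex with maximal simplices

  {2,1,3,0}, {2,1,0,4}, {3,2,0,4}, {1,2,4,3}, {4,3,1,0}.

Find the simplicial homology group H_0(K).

H_0 ≅ Z.

Take the total order 0 < 1 < 2 < 3 < 4 on the vertex set. Then K (dimension 3) consists of the simplices:

  0-simplices (5): [0], [1], [2], [3], [4]
  1-simplices (10): [0,1], [0,2], [0,3], [0,4], [1,2], [1,3], [1,4], [2,3], [2,4], [3,4]
  2-simplices (10): [0,1,2], [0,1,3], [0,1,4], [0,2,3], [0,2,4], [0,3,4], [1,2,3], [1,2,4], [1,3,4], [2,3,4]
  3-simplices (5): [0,1,2,3], [0,1,2,4], [0,1,3,4], [0,2,3,4], [1,2,3,4]

Hence C_0 ≅ Z^5, C_1 ≅ Z^10, C_2 ≅ Z^10, C_3 ≅ Z^5.

∂_1: C_1 → C_0 sends each edge [p,q] (with p < q) to q − p.
The resulting 5×10 matrix has rank 4, and its Smith normal form has invariant factors (1,1,1,1).

∂_2: C_2 → C_1 acts by ∂[p,q,r] = [q,r] − [p,r] + [p,q]. For instance
  ∂[0,2,4] = [2,4] − [0,4] + [0,2],
  ∂[1,2,3] = [2,3] − [1,3] + [1,2].
As a 10×10 matrix over Z this has rank 6, with invariant factors (1,1,1,1,1,1).

Boundary ∂_3: C_3 → C_2 sends each 3-simplex σ to the alternating sum Σ_i (−1)^i (σ with its i-th vertex removed). For instance
  ∂[0,1,3,4] = [1,3,4] − [0,3,4] + [0,1,4] − [0,1,3],
  ∂[0,2,3,4] = [2,3,4] − [0,3,4] + [0,2,4] − [0,2,3].
This gives a 10×5 integer matrix of rank 4; reducing to Smith normal form yields diagonal entries (1,1,1,1).

Computing H_k = (kernel of ∂_k) / (image of ∂_{k+1}):

  H_0: rank C_0 − rank ∂_1 = 5 − 4 = 1, and the invariant factors of ∂_1 are all 1, so H_0 = Z.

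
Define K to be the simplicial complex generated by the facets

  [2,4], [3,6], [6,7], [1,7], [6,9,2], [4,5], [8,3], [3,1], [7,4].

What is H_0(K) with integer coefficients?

H_0 ≅ Z.

We work with the vertex ordering 1 < 2 < 3 < 4 < 5 < 6 < 7 < 8 < 9. The simplices of K, each written with vertices in increasing order, are:

  0-simplices (9): [1], [2], [3], [4], [5], [6], [7], [8], [9]
  1-simplices (11): [1,3], [1,7], [2,4], [2,6], [2,9], [3,6], [3,8], [4,5], [4,7], [6,7], [6,9]
  2-simplices (1): [2,6,9]

Hence C_0 ≅ Z^9, C_1 ≅ Z^11, C_2 ≅ Z^1.

Boundary ∂_1: C_1 → C_0 sends each edge [p,q] (with p < q) to q − p.
The 9×11 boundary matrix has rank 8 and Smith normal form diag(1,1,1,1,1,1,1,1).

The boundary map ∂_2: C_2 → C_1 sends each 2-simplex [p,q,r] to [q,r] − [p,r] + [p,q]. For instance
  ∂[2,6,9] = [6,9] − [2,9] + [2,6].
This gives a 11×1 integer matrix of rank 1; reducing to Smith normal form yields diagonal entries (1).

Now H_k = ker ∂_k / im ∂_{k+1}, so:

  H_0: rank C_0 − rank ∂_1 = 9 − 8 = 1, and the invariant factors of ∂_1 are all 1, so H_0 = Z.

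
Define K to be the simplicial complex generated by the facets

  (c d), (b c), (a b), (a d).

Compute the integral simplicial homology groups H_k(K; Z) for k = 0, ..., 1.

H_0 = Z,  H_1 = Z.

We work with the vertex ordering a < b < c < d. The simplices of K, each written with vertices in increasing order, are:

  0-simplices (4): a, b, c, d
  1-simplices (4): ab, ad, bc, cd

giving chain groups C_0 ≅ Z^4, C_1 ≅ Z^4.

Boundary ∂_1: C_1 → C_0 maps an edge to its endpoints' difference, ∂[p,q] = q − p. For instance
  ∂ad = d − a.
The resulting 4×4 matrix has rank 3, and its Smith normal form has invariant factors (1,1,1).

Now H_k = ker ∂_k / im ∂_{k+1}, so:

  H_0: rank C_0 − rank ∂_1 = 4 − 3 = 1, and the invariant factors of ∂_1 are all 1, so H_0 ≅ Z.
  H_1: rank ker ∂_1 − rank ∂_2 = (4 − 3) − 0 = 1, and there is no ∂_2, so H_1 ≅ Z.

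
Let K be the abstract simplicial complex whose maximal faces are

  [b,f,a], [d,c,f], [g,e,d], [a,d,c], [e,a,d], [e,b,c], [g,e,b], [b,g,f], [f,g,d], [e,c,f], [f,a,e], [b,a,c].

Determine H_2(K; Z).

H_2 ≅ 0.

We work with the vertex ordering a < b < c < d < e < f < g. The simplices of K, each written with vertices in increasing order, are:

  0-simplices (7): a, b, c, d, e, f, g
  1-simplices (18): ab, ac, ad, ae, af, bc, be, bf, bg, cd, ce, cf, de, df, dg, ef, eg, fg
  2-simplices (12): abc, abf, acd, ade, aef, bce, beg, bfg, cdf, cef, deg, dfg

giving chain groups C_0 ≅ Z^7, C_1 ≅ Z^18, C_2 ≅ Z^12.

The boundary map ∂_1: C_1 → C_0 is given by ∂[p,q] = [q] − [p]. For instance
  ∂af = f − a.
The resulting 7×18 matrix has rank 6, and its Smith normal form has invariant factors (1,1,1,1,1,1).

The boundary map ∂_2: C_2 → C_1 maps a triangle to the signed sum of its edges. For instance
  ∂cdf = df − cf + cd,
  ∂acd = cd − ad + ac.
As a 18×12 matrix over Z this has rank 12, with invariant factors (1,1,1,1,1,1,1,1,1,1,1,2).

Reading off H_k = ker ∂_k / im ∂_{k+1}:

  H_2: rank ker ∂_2 − rank ∂_3 = (12 − 12) − 0 = 0, and there is no ∂_3, so H_2 = 0.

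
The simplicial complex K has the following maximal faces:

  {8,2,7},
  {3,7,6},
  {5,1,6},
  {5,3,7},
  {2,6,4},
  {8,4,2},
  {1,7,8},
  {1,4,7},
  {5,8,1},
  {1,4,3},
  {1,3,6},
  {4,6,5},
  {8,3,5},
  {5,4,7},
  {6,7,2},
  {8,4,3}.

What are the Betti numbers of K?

b_0 = 1, b_1 = 2, b_2 = 1.

We work with the vertex ordering 1 < 2 < 3 < 4 < 5 < 6 < 7 < 8. The simplices of K, each written with vertices in increasing order, are:

  0-simplices (8): [1], [2], [3], [4], [5], [6], [7], [8]
  1-simplices (24): (24 of them)
  2-simplices (16): [1,3,4], [1,3,6], [1,4,7], [1,5,6], [1,5,8], [1,7,8], [2,4,6], [2,4,8], [2,6,7], [2,7,8], [3,4,8], [3,5,7], [3,5,8], [3,6,7], [4,5,6], [4,5,7]

so the chain groups are C_0 ≅ Z^8, C_1 ≅ Z^24, C_2 ≅ Z^16.

The boundary map ∂_1: C_1 → C_0 is given by ∂[p,q] = [q] − [p]. For instance
  ∂[4,8] = [8] − [4].
This gives a 8×24 integer matrix of rank 7; reducing to Smith normal form yields diagonal entries (1,1,1,1,1,1,1).

Boundary ∂_2: C_2 → C_1 maps a triangle to the signed sum of its edges. For instance
  ∂[3,5,7] = [5,7] − [3,7] + [3,5],
  ∂[1,3,6] = [3,6] − [1,6] + [1,3].
As a 24×16 matrix over Z this has rank 15, with invariant factors (1,1,1,1,1,1,1,1,1,1,1,1,1,1,1).

Reading off H_k = ker ∂_k / im ∂_{k+1}:

  H_0: rank C_0 − rank ∂_1 = 8 − 7 = 1, and the invariant factors of ∂_1 are all 1, so H_0 ≅ Z.
  H_1: rank ker ∂_1 − rank ∂_2 = (24 − 7) − 15 = 2, and the invariant factors of ∂_2 are all 1, so H_1 ≅ Z^2.
  H_2: rank ker ∂_2 − rank ∂_3 = (16 − 15) − 0 = 1, and there is no ∂_3, so H_2 ≅ Z.

As a check, the Euler characteristic is 8 − 24 + 16 = 0, which agrees with 1 − 2 + 1 = 0.

Hence the Betti numbers are b_0 = 1, b_1 = 2, b_2 = 1.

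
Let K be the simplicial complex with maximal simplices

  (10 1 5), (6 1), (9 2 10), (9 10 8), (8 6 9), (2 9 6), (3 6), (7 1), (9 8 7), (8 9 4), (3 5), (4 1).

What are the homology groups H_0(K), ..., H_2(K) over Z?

Take the total order 1 < 2 < 3 < 4 < 5 < 6 < 7 < 8 < 9 < 10 on the vertex set. Then K (dimension 2) consists of the simplices:

  0-simplices (10): [1], [2], [3], [4], [5], [6], [7], [8], [9], [10]
  1-simplices (20): [1,4], [1,5], [1,6], [1,7], [1,10], [2,6], [2,9], [2,10], [3,5], [3,6], [4,8], [4,9], [5,10], [6,8], [6,9], [7,8], [7,9], [8,9], [8,10], [9,10]
  2-simplices (7): [1,5,10], [2,6,9], [2,9,10], [4,8,9], [6,8,9], [7,8,9], [8,9,10]

Hence C_0 ≅ Z^10, C_1 ≅ Z^20, C_2 ≅ Z^7.

The boundary map ∂_1: C_1 → C_0 maps an edge to its endpoints' difference, ∂[p,q] = q − p.
The 10×20 boundary matrix has rank 9 and Smith normal form diag(1,1,1,1,1,1,1,1,1).

Boundary ∂_2: C_2 → C_1 maps a triangle to the signed sum of its edges. For instance
  ∂[7,8,9] = [8,9] − [7,9] + [7,8],
  ∂[1,5,10] = [5,10] − [1,10] + [1,5].
This gives a 20×7 integer matrix of rank 7; reducing to Smith normal form yields diagonal entries (1,1,1,1,1,1,1).

Reading off H_k = ker ∂_k / im ∂_{k+1}:

  H_0: rank C_0 − rank ∂_1 = 10 − 9 = 1, and the invariant factors of ∂_1 are all 1, so H_0 ≅ Z.
  H_1: rank ker ∂_1 − rank ∂_2 = (20 − 9) − 7 = 4, and the invariant factors of ∂_2 are all 1, so H_1 ≅ Z^4.
  H_2: rank ker ∂_2 − rank ∂_3 = (7 − 7) − 0 = 0, and there is no ∂_3, so H_2 ≅ 0.

H_0 = Z,  H_1 = Z^4,  H_2 = 0.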